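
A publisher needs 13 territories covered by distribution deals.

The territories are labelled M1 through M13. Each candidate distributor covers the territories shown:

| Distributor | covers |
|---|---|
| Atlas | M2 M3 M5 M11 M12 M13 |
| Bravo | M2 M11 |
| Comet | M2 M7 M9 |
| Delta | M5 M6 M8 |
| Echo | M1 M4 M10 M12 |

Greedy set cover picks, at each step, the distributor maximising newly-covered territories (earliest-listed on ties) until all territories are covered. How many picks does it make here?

Greedy: pick Atlas (covers 6 new) → pick Echo (covers 3 new) → pick Comet (covers 2 new) → pick Delta (covers 2 new). Total picks: 4.

4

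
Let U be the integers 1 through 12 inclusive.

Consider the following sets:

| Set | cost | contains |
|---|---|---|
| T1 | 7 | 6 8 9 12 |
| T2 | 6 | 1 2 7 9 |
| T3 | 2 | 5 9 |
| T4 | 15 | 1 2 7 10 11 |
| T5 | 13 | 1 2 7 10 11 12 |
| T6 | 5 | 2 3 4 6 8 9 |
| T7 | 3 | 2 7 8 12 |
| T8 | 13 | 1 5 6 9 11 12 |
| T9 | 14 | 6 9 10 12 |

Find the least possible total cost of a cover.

20

T3, T5, T6 together cover every element (T3 ∪ T5 ∪ T6 = {1, 2, 3, 4, 5, 6, 7, 8, 9, 10, 11, 12}); total cost 2 + 13 + 5 = 20.
The greedy pick T7, T3, T6, T5 costs 23; no covering selection beats 20.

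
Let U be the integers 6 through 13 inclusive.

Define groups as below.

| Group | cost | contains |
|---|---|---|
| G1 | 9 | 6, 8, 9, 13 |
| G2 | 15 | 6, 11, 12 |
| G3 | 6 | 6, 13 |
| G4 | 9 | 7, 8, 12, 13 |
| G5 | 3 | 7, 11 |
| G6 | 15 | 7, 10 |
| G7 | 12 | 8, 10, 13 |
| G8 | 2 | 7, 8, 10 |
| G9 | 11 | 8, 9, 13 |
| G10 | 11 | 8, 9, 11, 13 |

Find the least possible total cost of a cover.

G1, G4, G5, G8 together cover every item (G1 ∪ G4 ∪ G5 ∪ G8 = {6, 7, 8, 9, 10, 11, 12, 13}); total cost 9 + 9 + 3 + 2 = 23.
No covering selection has total cost below 23.

23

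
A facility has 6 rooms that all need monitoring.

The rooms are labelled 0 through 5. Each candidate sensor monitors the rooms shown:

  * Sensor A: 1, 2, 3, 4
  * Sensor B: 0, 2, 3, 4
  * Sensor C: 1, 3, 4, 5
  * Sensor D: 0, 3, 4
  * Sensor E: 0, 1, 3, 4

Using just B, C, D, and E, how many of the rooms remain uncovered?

0

Union of B, C, D, E = {0, 1, 2, 3, 4, 5} — that's every room, so 0 are uncovered.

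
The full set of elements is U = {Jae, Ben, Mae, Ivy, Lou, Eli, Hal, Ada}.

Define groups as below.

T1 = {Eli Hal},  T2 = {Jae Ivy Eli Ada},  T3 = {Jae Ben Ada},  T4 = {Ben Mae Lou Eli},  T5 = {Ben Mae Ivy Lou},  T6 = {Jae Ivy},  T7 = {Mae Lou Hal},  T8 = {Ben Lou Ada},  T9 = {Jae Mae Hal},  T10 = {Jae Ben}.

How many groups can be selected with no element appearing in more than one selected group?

3

T1, T6, T8 are pairwise disjoint (T1={Eli,Hal}; T6={Jae,Ivy}; T8={Ben,Lou,Ada}).
Every remaining group overlaps one of these, and no 4 of the listed groups are pairwise disjoint, so 3 is the maximum.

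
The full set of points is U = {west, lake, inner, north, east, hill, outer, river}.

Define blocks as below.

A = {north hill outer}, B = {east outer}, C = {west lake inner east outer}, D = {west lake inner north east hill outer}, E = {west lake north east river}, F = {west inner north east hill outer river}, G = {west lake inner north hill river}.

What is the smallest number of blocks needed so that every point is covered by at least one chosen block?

2

Take {E, F}. Their union is {west, lake, inner, north, east, hill, outer, river}, which is all 8 points.
No single block has all 8 points (the largest, D, has 7), so 2 is optimal.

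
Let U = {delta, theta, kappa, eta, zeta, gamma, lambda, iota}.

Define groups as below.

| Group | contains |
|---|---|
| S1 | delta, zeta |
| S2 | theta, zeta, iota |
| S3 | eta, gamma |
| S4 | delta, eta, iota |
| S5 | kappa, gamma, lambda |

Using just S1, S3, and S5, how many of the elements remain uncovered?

Union of S1, S3, S5 = {delta, kappa, eta, zeta, gamma, lambda}.
Not covered: theta, iota — 2 elements.

2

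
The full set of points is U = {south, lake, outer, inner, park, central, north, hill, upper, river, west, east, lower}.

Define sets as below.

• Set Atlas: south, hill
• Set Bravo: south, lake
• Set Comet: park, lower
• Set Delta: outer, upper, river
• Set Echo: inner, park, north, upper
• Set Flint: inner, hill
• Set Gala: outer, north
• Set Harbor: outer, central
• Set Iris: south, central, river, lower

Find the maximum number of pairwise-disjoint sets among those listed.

Bravo, Comet, Flint, Harbor are pairwise disjoint (Bravo={south,lake}; Comet={park,lower}; Flint={inner,hill}; Harbor={outer,central}).
Every remaining set overlaps one of these, and no 5 of the listed sets are pairwise disjoint, so 4 is the maximum.

4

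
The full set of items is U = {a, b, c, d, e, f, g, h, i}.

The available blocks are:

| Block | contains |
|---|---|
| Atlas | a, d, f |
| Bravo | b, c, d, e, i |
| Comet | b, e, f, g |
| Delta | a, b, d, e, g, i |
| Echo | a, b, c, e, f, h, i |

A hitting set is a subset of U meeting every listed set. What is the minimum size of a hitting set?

2

The 2 items {a, e} hit every block.
No single item lies in every block, so at least 2 are needed and 2 is optimal.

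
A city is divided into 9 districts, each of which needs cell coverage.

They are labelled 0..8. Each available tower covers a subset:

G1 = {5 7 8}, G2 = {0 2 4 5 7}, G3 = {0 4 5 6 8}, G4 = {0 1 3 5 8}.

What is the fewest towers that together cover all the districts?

Take {G2, G3, G4}. Their union is {0, 1, 2, 3, 4, 5, 6, 7, 8}, which is all 9 districts.
Only G4 contains 1, so G4 is forced; the remaining 4 districts need at least 2 more towers (each remaining tower adds at most 3) — so at least 3 towers are needed, and 3 is optimal.

3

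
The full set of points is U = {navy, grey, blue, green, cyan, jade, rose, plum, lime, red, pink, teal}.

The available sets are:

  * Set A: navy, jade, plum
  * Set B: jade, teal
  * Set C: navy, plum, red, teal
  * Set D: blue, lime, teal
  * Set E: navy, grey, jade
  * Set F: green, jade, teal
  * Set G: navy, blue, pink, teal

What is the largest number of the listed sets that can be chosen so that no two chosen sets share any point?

2

D, E are pairwise disjoint (D={blue,lime,teal}; E={navy,grey,jade}).
Every remaining set overlaps one of these, and no 3 of the listed sets are pairwise disjoint, so 2 is the maximum.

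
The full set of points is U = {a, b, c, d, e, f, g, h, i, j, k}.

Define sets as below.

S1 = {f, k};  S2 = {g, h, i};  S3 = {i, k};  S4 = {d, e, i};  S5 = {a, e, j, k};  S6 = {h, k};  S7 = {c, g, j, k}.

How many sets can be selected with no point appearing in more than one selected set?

2

S1, S2 are pairwise disjoint (S1={f,k}; S2={g,h,i}).
Every remaining set overlaps one of these, and no 3 of the listed sets are pairwise disjoint, so 2 is the maximum.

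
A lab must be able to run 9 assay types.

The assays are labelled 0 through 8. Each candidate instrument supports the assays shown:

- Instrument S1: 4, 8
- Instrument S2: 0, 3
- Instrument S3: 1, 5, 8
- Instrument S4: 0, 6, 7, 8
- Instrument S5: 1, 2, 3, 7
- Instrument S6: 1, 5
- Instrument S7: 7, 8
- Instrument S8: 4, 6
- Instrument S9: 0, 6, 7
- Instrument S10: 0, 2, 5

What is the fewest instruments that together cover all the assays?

4

S1 and S3 and S5 and S9 together: S1 ∪ S3 ∪ S5 ∪ S9 = {0, 1, 2, 3, 4, 5, 6, 7, 8} — every assay is covered.
No 3 of the 10 instruments cover everything (all 120 combinations miss at least one assay), so 4 is optimal.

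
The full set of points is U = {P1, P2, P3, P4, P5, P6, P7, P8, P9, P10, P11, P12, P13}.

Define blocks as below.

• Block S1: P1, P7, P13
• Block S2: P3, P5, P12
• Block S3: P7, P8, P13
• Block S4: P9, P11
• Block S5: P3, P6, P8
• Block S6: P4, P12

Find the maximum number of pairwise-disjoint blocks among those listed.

S1, S4, S5, S6 are pairwise disjoint (S1={P1,P7,P13}; S4={P9,P11}; S5={P3,P6,P8}; S6={P4,P12}).
Every remaining block overlaps one of these, and no 5 of the listed blocks are pairwise disjoint, so 4 is the maximum.

4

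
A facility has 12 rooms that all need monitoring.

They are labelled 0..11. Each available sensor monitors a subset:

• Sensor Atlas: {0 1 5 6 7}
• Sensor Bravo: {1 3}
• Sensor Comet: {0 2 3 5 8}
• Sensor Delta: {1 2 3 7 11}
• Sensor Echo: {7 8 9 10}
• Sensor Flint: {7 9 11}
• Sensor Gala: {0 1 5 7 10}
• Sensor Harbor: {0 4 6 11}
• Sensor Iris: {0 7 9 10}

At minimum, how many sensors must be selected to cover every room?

Take {Comet, Delta, Echo, Harbor}. Their union is {0, 1, 2, 3, 4, 5, 6, 7, 8, 9, 10, 11}, which is all 12 rooms.
No 3 of the 9 sensors cover everything (all 84 combinations miss at least one room), so 4 is optimal.

4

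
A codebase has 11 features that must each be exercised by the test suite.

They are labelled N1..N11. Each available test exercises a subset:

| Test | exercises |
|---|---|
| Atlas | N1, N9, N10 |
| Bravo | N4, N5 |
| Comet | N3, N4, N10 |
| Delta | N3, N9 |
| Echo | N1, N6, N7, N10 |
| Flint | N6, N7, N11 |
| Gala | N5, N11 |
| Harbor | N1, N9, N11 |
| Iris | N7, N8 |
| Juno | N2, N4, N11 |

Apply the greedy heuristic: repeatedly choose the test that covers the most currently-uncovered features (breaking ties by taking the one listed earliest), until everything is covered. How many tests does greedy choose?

Greedy: pick Echo (covers 4 new) → pick Juno (covers 3 new) → pick Delta (covers 2 new) → pick Bravo (covers 1 new) → pick Iris (covers 1 new). Total picks: 5.

5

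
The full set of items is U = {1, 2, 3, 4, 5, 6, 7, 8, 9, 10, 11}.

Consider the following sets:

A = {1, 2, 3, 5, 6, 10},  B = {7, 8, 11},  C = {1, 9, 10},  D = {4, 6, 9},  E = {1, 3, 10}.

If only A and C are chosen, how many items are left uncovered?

Union of A, C = {1, 2, 3, 5, 6, 9, 10}.
Not covered: 4, 7, 8, 11 — 4 items.

4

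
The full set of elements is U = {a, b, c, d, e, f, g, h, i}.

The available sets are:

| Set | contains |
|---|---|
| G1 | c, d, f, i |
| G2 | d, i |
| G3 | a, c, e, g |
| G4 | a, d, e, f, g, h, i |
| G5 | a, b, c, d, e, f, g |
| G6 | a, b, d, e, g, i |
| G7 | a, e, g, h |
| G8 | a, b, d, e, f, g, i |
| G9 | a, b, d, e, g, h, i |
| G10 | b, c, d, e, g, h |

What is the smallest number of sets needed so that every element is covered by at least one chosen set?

2

G8 and G10 cover everything between them: the union {a, b, c, d, e, f, g, h, i} is all of U.
No single set has all 9 elements (the largest, G4, has 7), so 2 is optimal.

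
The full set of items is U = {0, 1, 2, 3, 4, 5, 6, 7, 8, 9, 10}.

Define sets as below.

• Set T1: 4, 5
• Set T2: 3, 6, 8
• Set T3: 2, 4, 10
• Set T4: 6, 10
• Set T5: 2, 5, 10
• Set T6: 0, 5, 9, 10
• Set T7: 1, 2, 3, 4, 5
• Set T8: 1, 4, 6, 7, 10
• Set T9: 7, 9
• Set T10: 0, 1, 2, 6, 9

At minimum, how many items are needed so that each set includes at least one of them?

4

H = {5, 6, 9, 10} meets every set (each contains at least one member of H), and |H| = 4.
No choice of 3 items meets every set, so 4 is the minimum.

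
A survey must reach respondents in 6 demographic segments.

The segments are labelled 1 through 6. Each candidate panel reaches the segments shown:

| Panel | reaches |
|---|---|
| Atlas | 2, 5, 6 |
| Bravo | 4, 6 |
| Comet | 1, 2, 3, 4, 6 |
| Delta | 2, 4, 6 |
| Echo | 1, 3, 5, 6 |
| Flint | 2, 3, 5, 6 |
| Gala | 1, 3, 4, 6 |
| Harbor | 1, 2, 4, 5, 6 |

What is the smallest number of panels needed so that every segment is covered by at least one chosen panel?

2

Take {Echo, Harbor}. Their union is {1, 2, 3, 4, 5, 6}, which is all 6 segments.
No single panel has all 6 segments (the largest, Comet, has 5), so 2 is optimal.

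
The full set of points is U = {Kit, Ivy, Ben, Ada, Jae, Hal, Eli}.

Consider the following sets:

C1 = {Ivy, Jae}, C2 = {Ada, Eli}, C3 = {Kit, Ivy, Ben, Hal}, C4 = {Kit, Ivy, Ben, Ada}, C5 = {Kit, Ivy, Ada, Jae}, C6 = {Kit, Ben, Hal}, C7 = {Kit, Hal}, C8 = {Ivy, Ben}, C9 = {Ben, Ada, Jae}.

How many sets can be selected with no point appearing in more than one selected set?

C2, C7, C8 are pairwise disjoint (C2={Ada,Eli}; C7={Kit,Hal}; C8={Ivy,Ben}).
Every remaining set overlaps one of these, and no 4 of the listed sets are pairwise disjoint, so 3 is the maximum.

3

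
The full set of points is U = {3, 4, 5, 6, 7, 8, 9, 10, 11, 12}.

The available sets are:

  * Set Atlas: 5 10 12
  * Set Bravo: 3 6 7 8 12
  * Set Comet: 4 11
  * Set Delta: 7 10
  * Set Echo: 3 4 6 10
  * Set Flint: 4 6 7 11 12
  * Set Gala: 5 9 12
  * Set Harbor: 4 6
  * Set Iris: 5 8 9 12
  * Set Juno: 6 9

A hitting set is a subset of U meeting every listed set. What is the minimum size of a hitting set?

The 4 points {4, 5, 7, 9} hit every set.
No choice of 3 points meets every set, so 4 is the minimum.

4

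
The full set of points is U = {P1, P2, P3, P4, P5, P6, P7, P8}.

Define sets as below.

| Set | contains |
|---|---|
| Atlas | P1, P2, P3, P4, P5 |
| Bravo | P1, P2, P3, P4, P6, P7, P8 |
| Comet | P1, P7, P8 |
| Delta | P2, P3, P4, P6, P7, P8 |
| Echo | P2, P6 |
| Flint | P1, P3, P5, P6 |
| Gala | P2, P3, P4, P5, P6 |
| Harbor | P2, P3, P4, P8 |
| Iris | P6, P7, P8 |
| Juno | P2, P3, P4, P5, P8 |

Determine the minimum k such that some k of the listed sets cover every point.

2

Atlas and Iris together: Atlas ∪ Iris = {P1, P2, P3, P4, P5, P6, P7, P8} — every point is covered.
No single set has all 8 points (the largest, Bravo, has 7), so 2 is optimal.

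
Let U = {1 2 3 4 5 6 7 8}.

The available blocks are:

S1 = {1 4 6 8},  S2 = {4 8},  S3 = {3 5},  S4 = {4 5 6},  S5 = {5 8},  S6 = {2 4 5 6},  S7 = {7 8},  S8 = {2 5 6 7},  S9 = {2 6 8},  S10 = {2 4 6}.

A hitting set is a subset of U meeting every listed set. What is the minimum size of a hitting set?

3

H = {2, 5, 8} meets every block (each contains at least one member of H), and |H| = 3.
The blocks S3, S7, S10 are pairwise disjoint, so any hitting set needs a separate point for each — at least 3. Hence 3 is optimal.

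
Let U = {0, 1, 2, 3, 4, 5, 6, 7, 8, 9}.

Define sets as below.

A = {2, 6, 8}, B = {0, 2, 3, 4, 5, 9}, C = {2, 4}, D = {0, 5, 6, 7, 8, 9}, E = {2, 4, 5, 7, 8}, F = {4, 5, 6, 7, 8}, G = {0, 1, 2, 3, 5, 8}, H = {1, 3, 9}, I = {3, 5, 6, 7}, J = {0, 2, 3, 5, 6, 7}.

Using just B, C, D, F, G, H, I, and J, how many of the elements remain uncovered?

Union of B, C, D, F, G, H, I, J = {0, 1, 2, 3, 4, 5, 6, 7, 8, 9} — that's every element, so 0 are uncovered.

0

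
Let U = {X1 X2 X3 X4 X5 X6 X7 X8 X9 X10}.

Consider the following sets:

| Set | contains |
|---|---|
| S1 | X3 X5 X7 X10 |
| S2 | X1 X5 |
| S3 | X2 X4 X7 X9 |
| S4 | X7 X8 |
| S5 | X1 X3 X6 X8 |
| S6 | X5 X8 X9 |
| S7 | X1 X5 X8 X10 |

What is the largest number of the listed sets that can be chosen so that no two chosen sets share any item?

2

S2, S4 are pairwise disjoint (S2={X1,X5}; S4={X7,X8}).
Every remaining set overlaps one of these, and no 3 of the listed sets are pairwise disjoint, so 2 is the maximum.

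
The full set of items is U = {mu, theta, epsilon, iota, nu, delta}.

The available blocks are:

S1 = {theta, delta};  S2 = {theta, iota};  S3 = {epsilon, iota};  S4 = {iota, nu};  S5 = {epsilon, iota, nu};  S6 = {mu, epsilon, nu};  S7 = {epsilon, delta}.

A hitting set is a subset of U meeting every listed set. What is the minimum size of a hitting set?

H = {theta, epsilon, iota} meets every block (each contains at least one member of H), and |H| = 3.
No choice of 2 items meets every block, so 3 is the minimum.

3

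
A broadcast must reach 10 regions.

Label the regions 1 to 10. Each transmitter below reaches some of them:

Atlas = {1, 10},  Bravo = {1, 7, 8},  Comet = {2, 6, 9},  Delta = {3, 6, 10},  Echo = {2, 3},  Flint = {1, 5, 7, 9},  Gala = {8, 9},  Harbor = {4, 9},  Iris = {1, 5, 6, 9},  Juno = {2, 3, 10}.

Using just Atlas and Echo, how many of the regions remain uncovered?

6

Union of Atlas, Echo = {1, 2, 3, 10}.
Not covered: 4, 5, 6, 7, 8, 9 — 6 regions.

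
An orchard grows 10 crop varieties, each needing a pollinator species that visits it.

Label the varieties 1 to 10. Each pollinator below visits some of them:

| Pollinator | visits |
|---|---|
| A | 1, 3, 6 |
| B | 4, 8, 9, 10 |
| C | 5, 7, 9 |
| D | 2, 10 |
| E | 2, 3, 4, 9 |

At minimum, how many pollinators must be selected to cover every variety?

A and B and C and E together: A ∪ B ∪ C ∪ E = {1, 2, 3, 4, 5, 6, 7, 8, 9, 10} — every variety is covered.
Only C contains 5, so C is forced; the remaining 7 varieties need at least 3 more pollinators (each remaining pollinator adds at most 3) — so at least 4 pollinators are needed, and 4 is optimal.

4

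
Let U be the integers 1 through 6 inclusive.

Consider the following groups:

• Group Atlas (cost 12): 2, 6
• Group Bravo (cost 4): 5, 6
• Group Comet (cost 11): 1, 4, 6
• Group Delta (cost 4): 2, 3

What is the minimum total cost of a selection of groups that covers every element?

Bravo, Comet, Delta together cover every element (Bravo ∪ Comet ∪ Delta = {1, 2, 3, 4, 5, 6}); total cost 4 + 11 + 4 = 19.
No covering selection has total cost below 19.

19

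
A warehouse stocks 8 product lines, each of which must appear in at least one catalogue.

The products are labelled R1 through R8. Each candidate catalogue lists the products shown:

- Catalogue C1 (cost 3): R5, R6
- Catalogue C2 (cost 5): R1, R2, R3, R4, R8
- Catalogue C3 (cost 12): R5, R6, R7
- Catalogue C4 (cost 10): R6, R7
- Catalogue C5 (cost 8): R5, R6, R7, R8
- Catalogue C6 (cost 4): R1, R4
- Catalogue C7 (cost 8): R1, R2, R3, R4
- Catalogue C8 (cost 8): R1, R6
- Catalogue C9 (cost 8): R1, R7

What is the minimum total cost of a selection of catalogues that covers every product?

C2, C5 together cover every product (C2 ∪ C5 = {R1, R2, R3, R4, R5, R6, R7, R8}); total cost 5 + 8 = 13.
The greedy pick C2, C1, C5 costs 16; no covering selection beats 13.

13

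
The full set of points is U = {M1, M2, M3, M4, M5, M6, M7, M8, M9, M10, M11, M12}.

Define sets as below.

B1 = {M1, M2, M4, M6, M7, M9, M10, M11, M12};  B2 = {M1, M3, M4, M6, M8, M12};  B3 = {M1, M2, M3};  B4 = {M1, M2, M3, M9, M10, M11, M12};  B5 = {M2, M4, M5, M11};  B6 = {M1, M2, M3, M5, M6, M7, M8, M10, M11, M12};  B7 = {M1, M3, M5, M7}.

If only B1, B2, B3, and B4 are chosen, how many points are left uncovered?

1

Union of B1, B2, B3, B4 = {M1, M2, M3, M4, M6, M7, M8, M9, M10, M11, M12}.
Not covered: M5 — 1 point.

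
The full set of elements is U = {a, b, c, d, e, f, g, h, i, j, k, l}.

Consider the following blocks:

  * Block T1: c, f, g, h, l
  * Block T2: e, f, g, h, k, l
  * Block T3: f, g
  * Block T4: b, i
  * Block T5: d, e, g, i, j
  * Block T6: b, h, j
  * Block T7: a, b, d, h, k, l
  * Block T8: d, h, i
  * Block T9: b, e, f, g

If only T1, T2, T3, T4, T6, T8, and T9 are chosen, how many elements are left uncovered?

1

Union of T1, T2, T3, T4, T6, T8, T9 = {b, c, d, e, f, g, h, i, j, k, l}.
Not covered: a — 1 element.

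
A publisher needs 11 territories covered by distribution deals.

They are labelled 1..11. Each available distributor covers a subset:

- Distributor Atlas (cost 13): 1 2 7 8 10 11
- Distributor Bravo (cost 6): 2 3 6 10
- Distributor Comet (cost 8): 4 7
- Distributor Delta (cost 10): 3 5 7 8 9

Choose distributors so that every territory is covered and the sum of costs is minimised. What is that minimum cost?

37

Atlas, Bravo, Comet, Delta together cover every territory (Atlas ∪ Bravo ∪ Comet ∪ Delta = {1, 2, 3, 4, 5, 6, 7, 8, 9, 10, 11}); total cost 13 + 6 + 8 + 10 = 37.
No covering selection has total cost below 37.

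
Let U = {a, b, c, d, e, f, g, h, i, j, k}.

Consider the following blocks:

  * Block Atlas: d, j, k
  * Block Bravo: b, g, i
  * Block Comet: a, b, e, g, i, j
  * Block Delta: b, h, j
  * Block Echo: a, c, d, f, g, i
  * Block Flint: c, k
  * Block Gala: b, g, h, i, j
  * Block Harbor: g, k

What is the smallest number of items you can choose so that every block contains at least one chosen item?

3

The 3 items {a, b, k} hit every block.
No choice of 2 items meets every block, so 3 is the minimum.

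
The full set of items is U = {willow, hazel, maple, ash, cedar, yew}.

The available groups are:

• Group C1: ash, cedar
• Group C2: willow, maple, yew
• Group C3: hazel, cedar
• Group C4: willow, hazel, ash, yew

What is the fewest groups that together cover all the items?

3

C1 and C2 and C3 together: C1 ∪ C2 ∪ C3 = {willow, hazel, maple, ash, cedar, yew} — every item is covered.
Only C2 contains maple, so C2 is forced; the remaining 3 items need at least 2 more groups (each remaining group adds at most 2) — so at least 3 groups are needed, and 3 is optimal.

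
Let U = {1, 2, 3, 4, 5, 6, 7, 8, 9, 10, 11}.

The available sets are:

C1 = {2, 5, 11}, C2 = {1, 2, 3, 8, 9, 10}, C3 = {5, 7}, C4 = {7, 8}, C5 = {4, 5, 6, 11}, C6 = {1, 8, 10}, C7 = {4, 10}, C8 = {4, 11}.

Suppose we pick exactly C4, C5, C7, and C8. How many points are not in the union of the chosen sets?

4

Union of C4, C5, C7, C8 = {4, 5, 6, 7, 8, 10, 11}.
Not covered: 1, 2, 3, 9 — 4 points.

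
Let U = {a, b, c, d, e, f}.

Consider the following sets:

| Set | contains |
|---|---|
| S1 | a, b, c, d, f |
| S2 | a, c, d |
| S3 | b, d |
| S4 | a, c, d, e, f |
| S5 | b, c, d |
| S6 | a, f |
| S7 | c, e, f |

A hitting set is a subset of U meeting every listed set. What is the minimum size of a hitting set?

2

The 2 elements {d, f} hit every set.
The sets S5, S6 are pairwise disjoint, so any hitting set needs a separate element for each — at least 2. Hence 2 is optimal.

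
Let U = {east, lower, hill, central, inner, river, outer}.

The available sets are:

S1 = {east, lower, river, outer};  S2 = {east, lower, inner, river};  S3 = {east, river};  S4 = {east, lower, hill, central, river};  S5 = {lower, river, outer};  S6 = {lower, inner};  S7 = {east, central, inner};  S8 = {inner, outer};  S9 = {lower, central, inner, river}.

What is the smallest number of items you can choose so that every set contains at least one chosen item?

Take H = {inner, river}. Each listed set contains at least one of these, so H is a hitting set of size 2.
The sets S3, S8 are pairwise disjoint, so any hitting set needs a separate item for each — at least 2. Hence 2 is optimal.

2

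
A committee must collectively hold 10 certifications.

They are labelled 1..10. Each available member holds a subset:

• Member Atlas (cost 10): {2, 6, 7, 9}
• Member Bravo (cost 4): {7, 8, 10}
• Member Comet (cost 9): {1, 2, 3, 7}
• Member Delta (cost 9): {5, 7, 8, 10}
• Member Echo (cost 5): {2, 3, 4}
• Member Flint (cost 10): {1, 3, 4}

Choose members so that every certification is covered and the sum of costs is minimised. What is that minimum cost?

29

Atlas, Delta, Flint together cover every certification (Atlas ∪ Delta ∪ Flint = {1, 2, 3, 4, 5, 6, 7, 8, 9, 10}); total cost 10 + 9 + 10 = 29.
The greedy pick Bravo, Echo, Atlas, Comet, Delta costs 37; no covering selection beats 29.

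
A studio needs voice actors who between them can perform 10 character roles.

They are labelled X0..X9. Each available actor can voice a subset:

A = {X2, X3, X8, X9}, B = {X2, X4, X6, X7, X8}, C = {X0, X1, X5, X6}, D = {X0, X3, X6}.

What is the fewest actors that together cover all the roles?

Take {A, B, C}. Their union is {X0, X1, X2, X3, X4, X5, X6, X7, X8, X9}, which is all 10 roles.
Only C contains X1, so C is forced; the remaining 6 roles need at least 2 more actors (each remaining actor adds at most 4) — so at least 3 actors are needed, and 3 is optimal.

3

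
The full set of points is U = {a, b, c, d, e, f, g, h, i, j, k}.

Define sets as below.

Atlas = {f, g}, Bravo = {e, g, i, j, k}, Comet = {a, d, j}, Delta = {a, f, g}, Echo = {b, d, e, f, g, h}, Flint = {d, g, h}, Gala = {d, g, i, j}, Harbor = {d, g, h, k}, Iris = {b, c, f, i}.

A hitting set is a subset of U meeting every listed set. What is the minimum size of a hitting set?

3

The 3 points {d, g, i} hit every set.
No choice of 2 points meets every set, so 3 is the minimum.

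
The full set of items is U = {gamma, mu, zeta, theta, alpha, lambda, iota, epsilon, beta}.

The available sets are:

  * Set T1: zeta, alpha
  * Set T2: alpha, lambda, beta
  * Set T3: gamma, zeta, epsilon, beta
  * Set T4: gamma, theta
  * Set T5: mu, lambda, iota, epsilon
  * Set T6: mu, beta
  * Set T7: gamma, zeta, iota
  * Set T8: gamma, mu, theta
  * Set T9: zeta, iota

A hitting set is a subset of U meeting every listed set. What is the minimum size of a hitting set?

4

The 4 items {theta, alpha, iota, beta} hit every set.
No choice of 3 items meets every set, so 4 is the minimum.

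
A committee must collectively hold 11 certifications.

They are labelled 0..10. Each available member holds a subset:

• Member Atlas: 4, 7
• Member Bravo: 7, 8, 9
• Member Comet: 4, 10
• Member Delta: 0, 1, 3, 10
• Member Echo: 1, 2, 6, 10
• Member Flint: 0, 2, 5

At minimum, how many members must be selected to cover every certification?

5

Take {Atlas, Bravo, Delta, Echo, Flint}. Their union is {0, 1, 2, 3, 4, 5, 6, 7, 8, 9, 10}, which is all 11 certifications.
No 4 of the 6 members cover everything (all 15 combinations miss at least one certification), so 5 is optimal.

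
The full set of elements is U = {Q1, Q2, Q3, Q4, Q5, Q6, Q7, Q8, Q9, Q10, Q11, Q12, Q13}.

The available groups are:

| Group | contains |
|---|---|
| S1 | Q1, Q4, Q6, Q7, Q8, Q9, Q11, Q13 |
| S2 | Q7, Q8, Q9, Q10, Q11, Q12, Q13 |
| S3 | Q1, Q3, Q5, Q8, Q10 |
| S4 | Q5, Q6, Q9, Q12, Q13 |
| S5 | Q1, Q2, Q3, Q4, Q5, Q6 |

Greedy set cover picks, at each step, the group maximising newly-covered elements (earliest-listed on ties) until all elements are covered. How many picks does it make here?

4

Greedy: pick S1 (covers 8 new) → pick S3 (covers 3 new) → pick S2 (covers 1 new) → pick S5 (covers 1 new). Total picks: 4.
(The true minimum cover uses only 2 groups, so greedy is not optimal here.)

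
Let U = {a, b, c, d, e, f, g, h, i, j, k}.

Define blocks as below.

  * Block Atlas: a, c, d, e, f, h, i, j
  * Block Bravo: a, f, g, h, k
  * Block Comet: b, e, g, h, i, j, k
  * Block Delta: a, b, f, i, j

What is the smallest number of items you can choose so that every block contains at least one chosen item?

2

The 2 items {b, h} hit every block.
No single item lies in every block, so at least 2 are needed and 2 is optimal.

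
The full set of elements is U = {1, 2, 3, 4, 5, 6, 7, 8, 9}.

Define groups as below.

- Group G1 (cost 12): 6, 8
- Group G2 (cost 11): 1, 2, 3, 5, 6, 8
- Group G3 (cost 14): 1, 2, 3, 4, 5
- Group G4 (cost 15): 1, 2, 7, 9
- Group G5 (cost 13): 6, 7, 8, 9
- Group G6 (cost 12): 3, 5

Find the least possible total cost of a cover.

G3, G5 together cover every element (G3 ∪ G5 = {1, 2, 3, 4, 5, 6, 7, 8, 9}); total cost 14 + 13 = 27.
The greedy pick G2, G5, G3 costs 38; no covering selection beats 27.

27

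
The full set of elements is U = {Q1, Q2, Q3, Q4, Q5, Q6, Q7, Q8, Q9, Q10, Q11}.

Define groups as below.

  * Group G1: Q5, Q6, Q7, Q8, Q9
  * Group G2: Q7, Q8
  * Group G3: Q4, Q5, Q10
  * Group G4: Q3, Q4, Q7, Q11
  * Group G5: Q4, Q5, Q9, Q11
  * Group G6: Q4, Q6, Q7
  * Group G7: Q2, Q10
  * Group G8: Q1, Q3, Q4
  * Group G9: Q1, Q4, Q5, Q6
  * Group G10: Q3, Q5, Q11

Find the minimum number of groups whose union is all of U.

4

G1, G4, G7, and G9 cover everything between them: the union {Q1, Q2, Q3, Q4, Q5, Q6, Q7, Q8, Q9, Q10, Q11} is all of U.
No 3 of the 10 groups cover everything (all 120 combinations miss at least one element), so 4 is optimal.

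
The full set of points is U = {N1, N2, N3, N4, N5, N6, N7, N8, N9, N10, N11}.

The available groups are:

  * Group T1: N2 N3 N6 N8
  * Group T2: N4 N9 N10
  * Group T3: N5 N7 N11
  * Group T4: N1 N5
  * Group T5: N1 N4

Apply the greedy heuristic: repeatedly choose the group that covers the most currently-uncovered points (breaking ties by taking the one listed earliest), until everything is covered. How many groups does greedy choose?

Greedy: pick T1 (covers 4 new) → pick T2 (covers 3 new) → pick T3 (covers 3 new) → pick T4 (covers 1 new). Total picks: 4.

4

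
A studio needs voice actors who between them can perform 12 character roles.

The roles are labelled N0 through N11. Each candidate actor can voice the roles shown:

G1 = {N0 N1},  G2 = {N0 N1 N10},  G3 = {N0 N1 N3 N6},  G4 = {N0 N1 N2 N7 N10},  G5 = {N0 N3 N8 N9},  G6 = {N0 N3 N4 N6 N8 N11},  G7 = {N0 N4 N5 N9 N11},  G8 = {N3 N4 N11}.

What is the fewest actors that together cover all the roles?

3

Take {G4, G6, G7}. Their union is {N0, N1, N2, N3, N4, N5, N6, N7, N8, N9, N10, N11}, which is all 12 roles.
Only G4 contains N2, so G4 is forced; the remaining 7 roles need at least 2 more actors (each remaining actor adds at most 5) — so at least 3 actors are needed, and 3 is optimal.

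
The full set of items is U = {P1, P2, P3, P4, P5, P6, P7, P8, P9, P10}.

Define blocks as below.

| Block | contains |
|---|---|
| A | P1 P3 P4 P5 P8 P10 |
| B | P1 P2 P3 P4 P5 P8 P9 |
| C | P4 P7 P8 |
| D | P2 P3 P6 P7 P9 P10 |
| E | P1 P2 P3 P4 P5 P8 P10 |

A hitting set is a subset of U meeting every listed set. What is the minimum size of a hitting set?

2

The 2 items {P6, P8} hit every block.
No single item lies in every block, so at least 2 are needed and 2 is optimal.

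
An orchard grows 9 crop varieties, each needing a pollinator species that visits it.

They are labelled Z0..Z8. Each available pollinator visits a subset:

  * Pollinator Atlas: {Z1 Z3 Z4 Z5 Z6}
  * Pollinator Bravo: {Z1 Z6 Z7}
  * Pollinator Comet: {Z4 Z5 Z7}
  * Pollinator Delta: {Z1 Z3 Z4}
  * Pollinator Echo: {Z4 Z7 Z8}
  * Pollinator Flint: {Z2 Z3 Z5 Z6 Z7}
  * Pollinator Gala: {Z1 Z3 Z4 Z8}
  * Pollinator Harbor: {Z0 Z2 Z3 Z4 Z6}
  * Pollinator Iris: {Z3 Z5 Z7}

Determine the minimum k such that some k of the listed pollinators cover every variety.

Take {Gala, Harbor, Iris}. Their union is {Z0, Z1, Z2, Z3, Z4, Z5, Z6, Z7, Z8}, which is all 9 varieties.
Only Harbor contains Z0, so Harbor is forced; the remaining 4 varieties need at least 2 more pollinators (each remaining pollinator adds at most 2) — so at least 3 pollinators are needed, and 3 is optimal.

3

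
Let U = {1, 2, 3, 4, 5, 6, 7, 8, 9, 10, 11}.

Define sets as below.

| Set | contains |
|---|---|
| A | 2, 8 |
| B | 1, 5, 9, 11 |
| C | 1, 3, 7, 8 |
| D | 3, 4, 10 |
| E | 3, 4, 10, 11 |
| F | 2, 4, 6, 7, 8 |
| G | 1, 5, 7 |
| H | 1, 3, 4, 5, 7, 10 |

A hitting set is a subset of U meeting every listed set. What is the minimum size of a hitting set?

Take T = {2, 3, 5}. Each listed set contains at least one of these, so T is a hitting set of size 3.
The sets A, B, D are pairwise disjoint, so any hitting set needs a separate point for each — at least 3. Hence 3 is optimal.

3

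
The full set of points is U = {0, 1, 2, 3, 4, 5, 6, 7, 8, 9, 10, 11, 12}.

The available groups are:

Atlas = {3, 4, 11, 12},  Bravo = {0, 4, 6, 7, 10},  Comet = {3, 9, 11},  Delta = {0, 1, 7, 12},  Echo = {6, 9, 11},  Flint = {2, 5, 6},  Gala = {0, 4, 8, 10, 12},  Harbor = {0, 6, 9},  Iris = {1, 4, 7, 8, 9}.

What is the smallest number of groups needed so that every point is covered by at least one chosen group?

4

Comet and Delta and Flint and Gala together: Comet ∪ Delta ∪ Flint ∪ Gala = {0, 1, 2, 3, 4, 5, 6, 7, 8, 9, 10, 11, 12} — every point is covered.
No 3 of the 9 groups cover everything (all 84 combinations miss at least one point), so 4 is optimal.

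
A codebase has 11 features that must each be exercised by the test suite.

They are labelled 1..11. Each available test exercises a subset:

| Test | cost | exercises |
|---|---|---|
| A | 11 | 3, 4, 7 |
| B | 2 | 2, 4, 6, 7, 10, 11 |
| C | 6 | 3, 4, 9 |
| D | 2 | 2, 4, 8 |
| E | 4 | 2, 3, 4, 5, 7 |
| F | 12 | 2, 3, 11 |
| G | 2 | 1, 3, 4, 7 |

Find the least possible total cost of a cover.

16

B, C, D, E, G together cover every feature (B ∪ C ∪ D ∪ E ∪ G = {1, 2, 3, 4, 5, 6, 7, 8, 9, 10, 11}); total cost 2 + 6 + 2 + 4 + 2 = 16.
No covering selection has total cost below 16.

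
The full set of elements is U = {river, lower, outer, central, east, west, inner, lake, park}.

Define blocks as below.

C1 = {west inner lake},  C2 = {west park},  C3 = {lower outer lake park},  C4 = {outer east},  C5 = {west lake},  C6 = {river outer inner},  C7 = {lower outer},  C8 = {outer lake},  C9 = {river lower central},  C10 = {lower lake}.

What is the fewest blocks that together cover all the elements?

Take {C1, C2, C4, C9}. Their union is {river, lower, outer, central, east, west, inner, lake, park}, which is all 9 elements.
Only C4 contains east, so C4 is forced; the remaining 7 elements need at least 3 more blocks (each remaining block adds at most 3) — so at least 4 blocks are needed, and 4 is optimal.

4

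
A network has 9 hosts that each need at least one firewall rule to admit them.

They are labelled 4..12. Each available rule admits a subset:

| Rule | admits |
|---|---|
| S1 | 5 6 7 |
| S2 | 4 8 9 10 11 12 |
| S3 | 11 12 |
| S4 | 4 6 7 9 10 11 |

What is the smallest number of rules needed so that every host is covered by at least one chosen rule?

Take {S1, S2}. Their union is {4, 5, 6, 7, 8, 9, 10, 11, 12}, which is all 9 hosts.
No single rule has all 9 hosts (the largest, S2, has 6), so 2 is optimal.

2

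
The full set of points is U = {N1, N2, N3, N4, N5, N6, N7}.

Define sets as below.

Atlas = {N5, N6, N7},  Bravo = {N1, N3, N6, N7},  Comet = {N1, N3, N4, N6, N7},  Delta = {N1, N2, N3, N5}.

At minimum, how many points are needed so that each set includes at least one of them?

2

Take H = {N2, N7}. Each listed set contains at least one of these, so H is a hitting set of size 2.
No single point lies in every set, so at least 2 are needed and 2 is optimal.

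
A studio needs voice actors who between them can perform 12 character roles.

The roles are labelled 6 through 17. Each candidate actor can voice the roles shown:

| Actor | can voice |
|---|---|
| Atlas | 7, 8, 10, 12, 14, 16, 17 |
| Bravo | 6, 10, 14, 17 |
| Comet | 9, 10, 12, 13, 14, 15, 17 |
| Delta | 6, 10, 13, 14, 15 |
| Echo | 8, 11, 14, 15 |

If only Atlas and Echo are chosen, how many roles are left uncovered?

Union of Atlas, Echo = {7, 8, 10, 11, 12, 14, 15, 16, 17}.
Not covered: 6, 9, 13 — 3 roles.

3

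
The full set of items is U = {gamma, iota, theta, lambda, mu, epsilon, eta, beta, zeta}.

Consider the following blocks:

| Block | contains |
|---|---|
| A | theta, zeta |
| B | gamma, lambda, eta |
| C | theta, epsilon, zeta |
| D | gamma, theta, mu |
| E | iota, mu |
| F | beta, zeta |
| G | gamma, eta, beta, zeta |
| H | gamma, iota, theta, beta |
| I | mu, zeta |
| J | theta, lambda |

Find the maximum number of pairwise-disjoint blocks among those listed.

3

B, E, F are pairwise disjoint (B={gamma,lambda,eta}; E={iota,mu}; F={beta,zeta}).
Every remaining block overlaps one of these, and no 4 of the listed blocks are pairwise disjoint, so 3 is the maximum.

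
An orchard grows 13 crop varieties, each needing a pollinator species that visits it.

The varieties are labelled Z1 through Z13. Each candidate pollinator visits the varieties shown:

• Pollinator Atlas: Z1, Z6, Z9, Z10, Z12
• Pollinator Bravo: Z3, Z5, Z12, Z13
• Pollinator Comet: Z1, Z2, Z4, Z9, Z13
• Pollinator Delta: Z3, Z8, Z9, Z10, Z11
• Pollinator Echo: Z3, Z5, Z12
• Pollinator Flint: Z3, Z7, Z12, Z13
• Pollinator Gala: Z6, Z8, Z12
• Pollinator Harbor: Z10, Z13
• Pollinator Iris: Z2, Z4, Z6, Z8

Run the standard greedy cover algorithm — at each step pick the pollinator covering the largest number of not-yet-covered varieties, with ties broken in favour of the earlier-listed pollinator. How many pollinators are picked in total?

5

Greedy: pick Atlas (covers 5 new) → pick Bravo (covers 3 new) → pick Iris (covers 3 new) → pick Delta (covers 1 new) → pick Flint (covers 1 new). Total picks: 5.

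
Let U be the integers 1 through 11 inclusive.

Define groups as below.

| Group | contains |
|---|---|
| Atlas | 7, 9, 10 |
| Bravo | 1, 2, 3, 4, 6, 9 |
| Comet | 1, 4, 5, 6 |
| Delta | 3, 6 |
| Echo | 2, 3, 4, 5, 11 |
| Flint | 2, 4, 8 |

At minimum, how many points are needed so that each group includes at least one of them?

The 3 points {2, 6, 10} hit every group.
The groups Atlas, Delta, Flint are pairwise disjoint, so any hitting set needs a separate point for each — at least 3. Hence 3 is optimal.

3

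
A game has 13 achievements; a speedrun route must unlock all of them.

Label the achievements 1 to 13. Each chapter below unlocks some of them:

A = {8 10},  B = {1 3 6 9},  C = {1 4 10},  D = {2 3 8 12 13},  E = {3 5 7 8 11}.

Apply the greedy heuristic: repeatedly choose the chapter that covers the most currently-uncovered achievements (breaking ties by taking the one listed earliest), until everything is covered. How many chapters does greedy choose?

Greedy: pick D (covers 5 new) → pick B (covers 3 new) → pick E (covers 3 new) → pick C (covers 2 new). Total picks: 4.

4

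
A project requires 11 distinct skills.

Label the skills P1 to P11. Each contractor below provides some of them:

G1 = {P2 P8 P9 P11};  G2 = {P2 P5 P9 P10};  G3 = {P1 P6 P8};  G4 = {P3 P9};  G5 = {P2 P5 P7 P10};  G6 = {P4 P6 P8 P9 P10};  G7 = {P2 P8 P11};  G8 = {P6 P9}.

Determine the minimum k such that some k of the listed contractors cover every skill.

5

G1 and G3 and G4 and G5 and G6 together: G1 ∪ G3 ∪ G4 ∪ G5 ∪ G6 = {P1, P2, P3, P4, P5, P6, P7, P8, P9, P10, P11} — every skill is covered.
No 4 of the 8 contractors cover everything (all 70 combinations miss at least one skill), so 5 is optimal.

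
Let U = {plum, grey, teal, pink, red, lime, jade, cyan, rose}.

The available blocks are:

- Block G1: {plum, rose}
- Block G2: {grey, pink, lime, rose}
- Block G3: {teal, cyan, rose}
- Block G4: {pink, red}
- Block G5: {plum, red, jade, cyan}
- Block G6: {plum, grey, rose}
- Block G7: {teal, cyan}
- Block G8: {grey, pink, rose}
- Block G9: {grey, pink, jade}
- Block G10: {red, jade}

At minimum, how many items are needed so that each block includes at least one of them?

H = {grey, red, cyan, rose} meets every block (each contains at least one member of H), and |H| = 4.
No choice of 3 items meets every block, so 4 is the minimum.

4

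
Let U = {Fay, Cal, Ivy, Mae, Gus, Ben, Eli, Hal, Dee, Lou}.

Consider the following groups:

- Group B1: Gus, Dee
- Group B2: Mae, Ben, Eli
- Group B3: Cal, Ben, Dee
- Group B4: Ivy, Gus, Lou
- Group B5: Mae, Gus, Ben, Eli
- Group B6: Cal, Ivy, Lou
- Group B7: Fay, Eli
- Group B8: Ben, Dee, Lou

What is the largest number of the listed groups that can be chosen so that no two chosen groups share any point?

B3, B4, B7 are pairwise disjoint (B3={Cal,Ben,Dee}; B4={Ivy,Gus,Lou}; B7={Fay,Eli}).
Every remaining group overlaps one of these, and no 4 of the listed groups are pairwise disjoint, so 3 is the maximum.

3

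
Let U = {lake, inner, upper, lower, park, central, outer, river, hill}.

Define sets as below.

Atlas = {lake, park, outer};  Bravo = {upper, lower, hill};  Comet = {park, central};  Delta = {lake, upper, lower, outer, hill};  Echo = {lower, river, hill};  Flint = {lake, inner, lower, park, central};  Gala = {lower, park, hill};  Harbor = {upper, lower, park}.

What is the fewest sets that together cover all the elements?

Delta, Echo, and Flint cover everything between them: the union {lake, inner, upper, lower, park, central, outer, river, hill} is all of U.
Only Flint contains inner, so Flint is forced; the remaining 4 elements need at least 2 more sets (each remaining set adds at most 3) — so at least 3 sets are needed, and 3 is optimal.

3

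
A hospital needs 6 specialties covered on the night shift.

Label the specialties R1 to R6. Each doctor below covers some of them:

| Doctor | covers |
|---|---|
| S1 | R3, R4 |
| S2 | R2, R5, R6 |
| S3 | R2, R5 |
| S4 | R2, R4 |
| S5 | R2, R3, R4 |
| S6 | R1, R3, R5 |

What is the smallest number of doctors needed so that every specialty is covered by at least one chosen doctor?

3

Take {S1, S2, S6}. Their union is {R1, R2, R3, R4, R5, R6}, which is all 6 specialties.
Only S6 contains R1, so S6 is forced; the remaining 3 specialties need at least 2 more doctors (each remaining doctor adds at most 2) — so at least 3 doctors are needed, and 3 is optimal.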